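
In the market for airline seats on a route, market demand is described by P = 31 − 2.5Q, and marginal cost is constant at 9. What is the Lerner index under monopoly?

Lerner index = 0.55

Monopoly sets MR = MC: 31 − 5Q = 9 ⇒ Q = 4.4, P = 31 − 2.5·4.4 = 20.
Lerner index = (P − MC)/P = (20 − 9)/20 = 0.55.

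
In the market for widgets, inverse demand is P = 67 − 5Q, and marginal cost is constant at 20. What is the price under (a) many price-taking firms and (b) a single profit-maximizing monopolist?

Under competition P = MC = 20, so Q = (67 − 20)/5 = 9.4.
A monopolist chooses Q where MR = MC. MR = 67 − 10Q; setting this equal to 20 gives Q = 4.7 and P = 43.5.

Competition: P = 20; Monopoly: P = 43.5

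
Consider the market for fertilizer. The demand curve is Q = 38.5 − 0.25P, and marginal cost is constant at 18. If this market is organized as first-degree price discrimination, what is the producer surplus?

Inverting demand: P = 154 − 4Q.
With perfect price discrimination, output is the efficient level Q = 34 (where demand meets MC), but every buyer pays their willingness to pay: CS = 0 and PS = total surplus.
PS = ½·(154 − 18)·34 = 2312.

PS = 2312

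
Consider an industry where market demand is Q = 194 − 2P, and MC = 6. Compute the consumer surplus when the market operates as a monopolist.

CS = 2070.25

Inverting demand: P = 97 − 0.5Q.
A monopolist chooses Q where MR = MC. MR = 97 − Q; setting this equal to 6 gives Q = 91 and P = 51.5.
CS = ½·(97 − 51.5)·91 = 2070.25.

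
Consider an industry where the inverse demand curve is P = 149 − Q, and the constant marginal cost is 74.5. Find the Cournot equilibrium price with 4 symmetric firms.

In a 4-firm Cournot equilibrium, symmetry and the first-order condition give q = (149 − 74.5)/(5) = 14.9. So Q = 59.6 and P = 89.4.

P = 89.4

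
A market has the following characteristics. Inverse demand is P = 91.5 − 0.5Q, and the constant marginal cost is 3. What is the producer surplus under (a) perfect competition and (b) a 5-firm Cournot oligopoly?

Competitive firms price at marginal cost: P = 3, giving Q = 177.
PS = (3 − 3)·177 = 0.
In a 5-firm Cournot equilibrium, symmetry and the first-order condition give q = (91.5 − 3)/(3) = 29.5. So Q = 147.5 and P = 17.75.
PS = (17.75 − 3)·147.5 = 2175.625.

Competition: PS = 0; Cournot: PS = 2175.625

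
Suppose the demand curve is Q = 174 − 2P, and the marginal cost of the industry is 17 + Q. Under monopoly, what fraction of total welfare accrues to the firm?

PS/TS = 0.8

Inverting demand: P = 87 − 0.5Q.
A monopolist chooses Q where MR = MC. MR = 87 − Q; setting this equal to 17 + Q gives Q = 35 and P = 69.5.
CS = ½·(87 − 69.5)·35 = 306.25.
PS = P·Q − VC(Q) = 69.5·35 − (17·35 + ½·1·35²) = 1225.
Share captured = PS/TS = 1225/1531.25 = 0.8.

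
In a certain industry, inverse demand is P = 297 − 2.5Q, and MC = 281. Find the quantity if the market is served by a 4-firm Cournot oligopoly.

Cournot with 4 identical firms: the symmetric best-response condition is 297 − 12.5q = 281. Each firm produces q = 1.28, total output Q = 5.12, price P = 284.2.

Q = 5.12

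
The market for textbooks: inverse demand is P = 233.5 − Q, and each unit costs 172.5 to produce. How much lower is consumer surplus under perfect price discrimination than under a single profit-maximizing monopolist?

A monopolist chooses Q where MR = MC. MR = 233.5 − 2Q; setting this equal to 172.5 gives Q = 30.5 and P = 203.
CS = ½·(233.5 − 203)·30.5 = 465.125.
A perfectly discriminating monopolist sells every unit with P(Q) ≥ MC(Q), so output equals the competitive quantity Q = 61. Each buyer pays their reservation price, so CS = 0 and the firm captures all surplus.
CS = 0.
Change in consumer surplus: 0 − 465.125 = −465.125.

CS falls by 465.125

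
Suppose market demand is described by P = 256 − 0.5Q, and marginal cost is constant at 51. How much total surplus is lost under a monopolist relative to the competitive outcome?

DWL = 10506.25

Competitive firms price at marginal cost: P = 51, giving Q = 410.
The monopolist equates marginal revenue to marginal cost: 256 − Q = 51, so Q = 205. From demand, P = 153.5.
DWL is the triangle between Q = 205 and Q = 410: ½·(410 − 205)·(153.5 − 51) = 10506.25.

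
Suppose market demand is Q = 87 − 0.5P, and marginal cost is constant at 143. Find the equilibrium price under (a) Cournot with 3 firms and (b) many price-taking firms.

Cournot: P = 150.75; Competition: P = 143

Inverting demand: P = 174 − 2Q.
With 3 symmetric Cournot firms, each firm's FOC gives 174 − 8q = 143, so q = 3.875, Q = 3·3.875 = 11.625, and P = 150.75.
Perfect competition: P = MC = 143, so 174 − 2Q = 143 and Q = 15.5.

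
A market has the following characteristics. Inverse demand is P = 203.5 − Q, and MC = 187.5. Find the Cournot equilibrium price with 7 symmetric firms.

Cournot with 7 identical firms: the symmetric best-response condition is 203.5 − 8q = 187.5. Each firm produces q = 2, total output Q = 14, price P = 189.5.

P = 189.5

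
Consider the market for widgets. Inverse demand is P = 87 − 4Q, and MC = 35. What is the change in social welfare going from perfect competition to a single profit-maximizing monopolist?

Perfect competition: P = MC = 35, so 87 − 4Q = 35 and Q = 13.
CS = ½·(87 − 35)·13 = 338; PS = (35 − 35)·13 = 0; TS = 338.
Monopoly sets MR = MC: 87 − 8Q = 35 ⇒ Q = 6.5, P = 87 − 4·6.5 = 61.
CS = ½·(87 − 61)·6.5 = 84.5; PS = (61 − 35)·6.5 = 169; TS = 253.5.
Change in social welfare: 253.5 − 338 = −84.5.

TS falls by 84.5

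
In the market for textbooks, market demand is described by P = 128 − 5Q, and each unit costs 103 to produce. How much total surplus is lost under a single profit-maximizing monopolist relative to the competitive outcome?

DWL = 15.625

Perfect competition: P = MC = 103, so 128 − 5Q = 103 and Q = 5.
A monopolist chooses Q where MR = MC. MR = 128 − 10Q; setting this equal to 103 gives Q = 2.5 and P = 115.5.
DWL is the triangle between Q = 2.5 and Q = 5: ½·(5 − 2.5)·(115.5 − 103) = 15.625.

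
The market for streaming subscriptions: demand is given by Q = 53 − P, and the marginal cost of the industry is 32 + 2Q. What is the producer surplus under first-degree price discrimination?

Inverting demand: P = 53 − Q.
Under first-degree price discrimination the firm charges each unit its demand price and produces up to where P = MC, i.e. Q = 7. Consumer surplus is zero; producer surplus equals total surplus.
PS = ½·(53 − 32)·7 = 73.5.

PS = 73.5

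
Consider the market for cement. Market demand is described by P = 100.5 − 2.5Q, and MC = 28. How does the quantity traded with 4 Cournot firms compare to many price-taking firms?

Cournot with 4 identical firms: the symmetric best-response condition is 100.5 − 12.5q = 28. Each firm produces q = 5.8, total output Q = 23.2, price P = 42.5.
Perfect competition: P = MC = 28, so 100.5 − 2.5Q = 28 and Q = 29.

Cournot: Q = 23.2; Competition: Q = 29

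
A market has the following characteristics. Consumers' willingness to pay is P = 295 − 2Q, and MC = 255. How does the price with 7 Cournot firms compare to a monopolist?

Cournot: P = 260; Monopoly: P = 275

In a 7-firm Cournot equilibrium, symmetry and the first-order condition give q = (295 − 255)/(16) = 2.5. So Q = 17.5 and P = 260.
Monopoly sets MR = MC: 295 − 4Q = 255 ⇒ Q = 10, P = 295 − 2·10 = 275.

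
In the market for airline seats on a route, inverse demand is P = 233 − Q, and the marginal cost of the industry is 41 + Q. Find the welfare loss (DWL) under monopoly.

Competitive equilibrium sets price equal to marginal cost: 233 − Q = 41 + Q, so Q = 96 and P = 137.
Monopoly sets MR = MC: 233 − 2Q = 41 + Q ⇒ Q = 64, P = 233 − 64 = 169.
CS = ½·(233 − 137)·96 = 4608; PS = (137·96 − 41·96 − ½·1·96²) = 4608; TS = 9216.
CS = ½·(233 − 169)·64 = 2048; PS = (169·64 − 41·64 − ½·1·64²) = 6144; TS = 8192.
DWL = 9216 − 8192 = 1024.

DWL = 1024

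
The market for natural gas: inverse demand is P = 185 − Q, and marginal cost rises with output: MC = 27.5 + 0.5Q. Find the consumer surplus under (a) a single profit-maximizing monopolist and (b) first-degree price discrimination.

Monopoly sets MR = MC: 185 − 2Q = 27.5 + 0.5Q ⇒ Q = 63, P = 185 − 63 = 122.
CS = ½·(185 − 122)·63 = 1984.5.
With perfect price discrimination, output is the efficient level Q = 105 (where demand meets MC), but every buyer pays their willingness to pay: CS = 0 and PS = total surplus.
CS = 0.

Monopoly: CS = 1984.5; Perfect PD: CS = 0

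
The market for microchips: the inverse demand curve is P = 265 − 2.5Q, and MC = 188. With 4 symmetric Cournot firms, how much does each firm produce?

q_i = 6.16

In a 4-firm Cournot equilibrium, symmetry and the first-order condition give q = (265 − 188)/(12.5) = 6.16. So Q = 24.64 and P = 203.4.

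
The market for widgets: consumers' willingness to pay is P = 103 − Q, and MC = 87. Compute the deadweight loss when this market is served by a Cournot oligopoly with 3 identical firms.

DWL = 8

Competitive firms price at marginal cost: P = 87, giving Q = 16.
In a 3-firm Cournot equilibrium, symmetry and the first-order condition give q = (103 − 87)/(4) = 4. So Q = 12 and P = 91.
DWL is the triangle between Q = 12 and Q = 16: ½·(16 − 12)·(91 − 87) = 8.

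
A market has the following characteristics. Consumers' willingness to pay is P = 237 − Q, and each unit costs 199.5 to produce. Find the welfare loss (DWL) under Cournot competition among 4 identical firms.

DWL = 28.125

Perfect competition: P = MC = 199.5, so 237 − Q = 199.5 and Q = 37.5.
Cournot with 4 identical firms: the symmetric best-response condition is 237 − 5q = 199.5. Each firm produces q = 7.5, total output Q = 30, price P = 207.
DWL is the triangle between Q = 30 and Q = 37.5: ½·(37.5 − 30)·(207 − 199.5) = 28.125.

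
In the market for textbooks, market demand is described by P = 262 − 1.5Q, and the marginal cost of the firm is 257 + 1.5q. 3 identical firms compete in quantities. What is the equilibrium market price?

P = 259

With 3 symmetric Cournot firms, each firm's FOC gives 262 − 6q = 257 + 1.5q, so q = 2/3, Q = 3·2/3 = 2, and P = 259.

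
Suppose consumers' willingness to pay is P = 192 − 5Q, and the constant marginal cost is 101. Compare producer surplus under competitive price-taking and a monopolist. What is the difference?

Producer surplus rises by 414.05

Competitive firms price at marginal cost: P = 101, giving Q = 18.2.
PS = (101 − 101)·18.2 = 0.
A monopolist chooses Q where MR = MC. MR = 192 − 10Q; setting this equal to 101 gives Q = 9.1 and P = 146.5.
PS = (146.5 − 101)·9.1 = 414.05.
Change in producer surplus: 414.05 − 0 = 414.05.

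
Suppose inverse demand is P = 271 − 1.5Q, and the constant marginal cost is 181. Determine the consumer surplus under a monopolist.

Monopoly sets MR = MC: 271 − 3Q = 181 ⇒ Q = 30, P = 271 − 1.5·30 = 226.
CS = ½·(271 − 226)·30 = 675.

CS = 675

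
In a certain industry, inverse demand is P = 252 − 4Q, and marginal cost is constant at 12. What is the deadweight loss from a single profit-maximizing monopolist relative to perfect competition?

DWL = 1800

Perfect competition: P = MC = 12, so 252 − 4Q = 12 and Q = 60.
The monopolist equates marginal revenue to marginal cost: 252 − 8Q = 12, so Q = 30. From demand, P = 132.
DWL is the triangle between Q = 30 and Q = 60: ½·(60 − 30)·(132 − 12) = 1800.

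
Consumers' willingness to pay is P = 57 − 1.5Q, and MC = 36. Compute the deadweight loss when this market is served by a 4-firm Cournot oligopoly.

DWL = 5.88

Perfect competition: P = MC = 36, so 57 − 1.5Q = 36 and Q = 14.
In a 4-firm Cournot equilibrium, symmetry and the first-order condition give q = (57 − 36)/(7.5) = 2.8. So Q = 11.2 and P = 40.2.
DWL is the triangle between Q = 11.2 and Q = 14: ½·(14 − 11.2)·(40.2 − 36) = 5.88.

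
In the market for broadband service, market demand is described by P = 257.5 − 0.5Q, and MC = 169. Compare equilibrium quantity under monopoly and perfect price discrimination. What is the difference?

Q rises by 88.5

A monopolist chooses Q where MR = MC. MR = 257.5 − Q; setting this equal to 169 gives Q = 88.5 and P = 213.25.
With perfect price discrimination, output is the efficient level Q = 177 (where demand meets MC), but every buyer pays their willingness to pay: CS = 0 and PS = total surplus.
Change in equilibrium quantity: 177 − 88.5 = 88.5.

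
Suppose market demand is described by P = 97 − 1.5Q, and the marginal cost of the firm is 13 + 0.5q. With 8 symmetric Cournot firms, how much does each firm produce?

q_i = 6

Cournot with 8 identical firms: the symmetric best-response condition is 97 − 13.5q = 13 + 0.5q. Each firm produces q = 6, total output Q = 48, price P = 25.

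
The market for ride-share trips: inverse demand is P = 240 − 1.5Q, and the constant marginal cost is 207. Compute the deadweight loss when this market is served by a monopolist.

Competitive firms price at marginal cost: P = 207, giving Q = 22.
A monopolist chooses Q where MR = MC. MR = 240 − 3Q; setting this equal to 207 gives Q = 11 and P = 223.5.
DWL is the triangle between Q = 11 and Q = 22: ½·(22 − 11)·(223.5 − 207) = 90.75.

DWL = 90.75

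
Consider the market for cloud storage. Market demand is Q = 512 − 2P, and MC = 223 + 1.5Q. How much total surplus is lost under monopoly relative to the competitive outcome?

Inverting demand: P = 256 − 0.5Q.
Under competition P = MC: 256 − 0.5Q = 223 + 1.5Q ⇒ Q = 16.5, P = 247.75.
The monopolist equates marginal revenue to marginal cost: 256 − Q = 223 + 1.5Q, so Q = 13.2. From demand, P = 249.4.
CS = ½·(256 − 247.75)·16.5 = 1089/16; PS = (247.75·16.5 − 223·16.5 − ½·1.5·16.5²) = 3267/16; TS = 272.25.
CS = ½·(256 − 249.4)·13.2 = 43.56; PS = (249.4·13.2 − 223·13.2 − ½·1.5·13.2²) = 217.8; TS = 261.36.
DWL = 272.25 − 261.36 = 10.89.

DWL = 10.89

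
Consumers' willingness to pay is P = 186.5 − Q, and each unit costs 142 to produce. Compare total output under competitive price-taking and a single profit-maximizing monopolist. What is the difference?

Under competition P = MC = 142, so Q = (186.5 − 142)/1 = 44.5.
A monopolist chooses Q where MR = MC. MR = 186.5 − 2Q; setting this equal to 142 gives Q = 22.25 and P = 164.25.
Change in total output: 22.25 − 44.5 = −22.25.

Q falls by 22.25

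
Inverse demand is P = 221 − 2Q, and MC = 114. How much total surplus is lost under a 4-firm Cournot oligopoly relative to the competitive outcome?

Under competition P = MC = 114, so Q = (221 − 114)/2 = 53.5.
In a 4-firm Cournot equilibrium, symmetry and the first-order condition give q = (221 − 114)/(10) = 10.7. So Q = 42.8 and P = 135.4.
DWL is the triangle between Q = 42.8 and Q = 53.5: ½·(53.5 − 42.8)·(135.4 − 114) = 114.49.

DWL = 114.49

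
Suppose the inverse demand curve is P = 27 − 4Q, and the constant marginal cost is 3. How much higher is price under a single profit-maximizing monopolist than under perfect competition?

P rises by 12

Competitive firms price at marginal cost: P = 3, giving Q = 6.
Monopoly sets MR = MC: 27 − 8Q = 3 ⇒ Q = 3, P = 27 − 4·3 = 15.
Change in price: 15 − 3 = 12.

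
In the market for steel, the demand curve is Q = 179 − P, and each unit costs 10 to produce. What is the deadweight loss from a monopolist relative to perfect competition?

Inverting demand: P = 179 − Q.
Perfect competition: P = MC = 10, so 179 − Q = 10 and Q = 169.
The monopolist equates marginal revenue to marginal cost: 179 − 2Q = 10, so Q = 84.5. From demand, P = 94.5.
DWL is the triangle between Q = 84.5 and Q = 169: ½·(169 − 84.5)·(94.5 − 10) = 3570.125.

DWL = 3570.125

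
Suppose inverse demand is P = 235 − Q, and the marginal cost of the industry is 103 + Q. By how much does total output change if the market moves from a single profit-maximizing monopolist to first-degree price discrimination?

A monopolist chooses Q where MR = MC. MR = 235 − 2Q; setting this equal to 103 + Q gives Q = 44 and P = 191.
Under first-degree price discrimination the firm charges each unit its demand price and produces up to where P = MC, i.e. Q = 66. Consumer surplus is zero; producer surplus equals total surplus.
Change in total output: 66 − 44 = 22.

Q rises by 22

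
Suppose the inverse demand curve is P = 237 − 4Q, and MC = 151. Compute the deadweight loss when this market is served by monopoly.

Perfect competition: P = MC = 151, so 237 − 4Q = 151 and Q = 21.5.
A monopolist chooses Q where MR = MC. MR = 237 − 8Q; setting this equal to 151 gives Q = 10.75 and P = 194.
DWL is the triangle between Q = 10.75 and Q = 21.5: ½·(21.5 − 10.75)·(194 − 151) = 231.125.

DWL = 231.125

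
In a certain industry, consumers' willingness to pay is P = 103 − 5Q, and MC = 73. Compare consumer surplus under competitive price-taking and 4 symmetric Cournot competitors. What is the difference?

Perfect competition: P = MC = 73, so 103 − 5Q = 73 and Q = 6.
CS = ½·(103 − 73)·6 = 90.
Cournot with 4 identical firms: the symmetric best-response condition is 103 − 25q = 73. Each firm produces q = 1.2, total output Q = 4.8, price P = 79.
CS = ½·(103 − 79)·4.8 = 57.6.
Change in consumer surplus: 57.6 − 90 = −32.4.

Consumer surplus falls by 32.4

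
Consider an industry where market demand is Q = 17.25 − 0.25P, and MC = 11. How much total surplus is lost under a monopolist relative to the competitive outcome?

Inverting demand: P = 69 − 4Q.
Competitive firms price at marginal cost: P = 11, giving Q = 14.5.
A monopolist chooses Q where MR = MC. MR = 69 − 8Q; setting this equal to 11 gives Q = 7.25 and P = 40.
DWL is the triangle between Q = 7.25 and Q = 14.5: ½·(14.5 − 7.25)·(40 − 11) = 105.125.

DWL = 105.125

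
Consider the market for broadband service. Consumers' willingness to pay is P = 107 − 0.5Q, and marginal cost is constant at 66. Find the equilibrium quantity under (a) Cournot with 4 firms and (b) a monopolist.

Cournot: Q = 65.6; Monopoly: Q = 41

Cournot with 4 identical firms: the symmetric best-response condition is 107 − 2.5q = 66. Each firm produces q = 16.4, total output Q = 65.6, price P = 74.2.
A monopolist chooses Q where MR = MC. MR = 107 − Q; setting this equal to 66 gives Q = 41 and P = 86.5.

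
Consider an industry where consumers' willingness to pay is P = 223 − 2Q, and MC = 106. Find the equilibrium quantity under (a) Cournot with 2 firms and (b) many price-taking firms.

Cournot with 2 identical firms: the symmetric best-response condition is 223 − 6q = 106. Each firm produces q = 19.5, total output Q = 39, price P = 145.
Competitive firms price at marginal cost: P = 106, giving Q = 58.5.

Cournot: Q = 39; Competition: Q = 58.5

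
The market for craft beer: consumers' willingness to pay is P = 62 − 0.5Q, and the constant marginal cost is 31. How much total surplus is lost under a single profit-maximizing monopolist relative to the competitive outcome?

DWL = 240.25

Competitive firms price at marginal cost: P = 31, giving Q = 62.
A monopolist chooses Q where MR = MC. MR = 62 − Q; setting this equal to 31 gives Q = 31 and P = 46.5.
DWL is the triangle between Q = 31 and Q = 62: ½·(62 − 31)·(46.5 − 31) = 240.25.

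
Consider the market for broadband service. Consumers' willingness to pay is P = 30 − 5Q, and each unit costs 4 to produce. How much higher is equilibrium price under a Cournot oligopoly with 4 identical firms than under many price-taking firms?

Competitive firms price at marginal cost: P = 4, giving Q = 5.2.
In a 4-firm Cournot equilibrium, symmetry and the first-order condition give q = (30 − 4)/(25) = 1.04. So Q = 4.16 and P = 9.2.
Change in equilibrium price: 9.2 − 4 = 5.2.

Equilibrium price rises by 5.2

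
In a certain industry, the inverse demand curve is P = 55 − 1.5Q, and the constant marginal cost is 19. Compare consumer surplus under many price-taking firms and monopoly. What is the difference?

Consumer surplus falls by 324

Competitive firms price at marginal cost: P = 19, giving Q = 24.
CS = ½·(55 − 19)·24 = 432.
A monopolist chooses Q where MR = MC. MR = 55 − 3Q; setting this equal to 19 gives Q = 12 and P = 37.
CS = ½·(55 − 37)·12 = 108.
Change in consumer surplus: 108 − 432 = −324.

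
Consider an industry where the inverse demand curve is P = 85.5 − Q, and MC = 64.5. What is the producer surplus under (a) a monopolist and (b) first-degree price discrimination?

Monopoly: PS = 110.25; Perfect PD: PS = 220.5

Monopoly sets MR = MC: 85.5 − 2Q = 64.5 ⇒ Q = 10.5, P = 85.5 − 10.5 = 75.
PS = (75 − 64.5)·10.5 = 110.25.
Under first-degree price discrimination the firm charges each unit its demand price and produces up to where P = MC, i.e. Q = 21. Consumer surplus is zero; producer surplus equals total surplus.
PS = ½·(85.5 − 64.5)·21 = 220.5.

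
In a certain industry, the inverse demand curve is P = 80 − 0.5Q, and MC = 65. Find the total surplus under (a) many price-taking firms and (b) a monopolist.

Competitive firms price at marginal cost: P = 65, giving Q = 30.
CS = ½·(80 − 65)·30 = 225; PS = (65 − 65)·30 = 0; TS = 225.
A monopolist chooses Q where MR = MC. MR = 80 − Q; setting this equal to 65 gives Q = 15 and P = 72.5.
CS = ½·(80 − 72.5)·15 = 56.25; PS = (72.5 − 65)·15 = 112.5; TS = 168.75.

Competition: TS = 225; Monopoly: TS = 168.75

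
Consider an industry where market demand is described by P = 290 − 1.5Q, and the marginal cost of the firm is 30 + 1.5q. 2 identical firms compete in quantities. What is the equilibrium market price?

In a 2-firm Cournot equilibrium, symmetry and the first-order condition give q = (290 − 30)/(6) = 130/3. So Q = 260/3 and P = 160.

P = 160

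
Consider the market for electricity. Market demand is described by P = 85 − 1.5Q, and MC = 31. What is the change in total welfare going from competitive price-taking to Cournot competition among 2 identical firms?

Competitive firms price at marginal cost: P = 31, giving Q = 36.
CS = ½·(85 − 31)·36 = 972; PS = (31 − 31)·36 = 0; TS = 972.
In a 2-firm Cournot equilibrium, symmetry and the first-order condition give q = (85 − 31)/(4.5) = 12. So Q = 24 and P = 49.
CS = ½·(85 − 49)·24 = 432; PS = (49 − 31)·24 = 432; TS = 864.
Change in total welfare: 864 − 972 = −108.

TS falls by 108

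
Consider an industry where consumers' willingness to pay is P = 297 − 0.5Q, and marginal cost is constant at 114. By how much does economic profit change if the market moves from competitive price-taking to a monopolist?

π rises by 16744.5

Perfect competition: P = MC = 114, so 297 − 0.5Q = 114 and Q = 366.
Profit = (114 − 114)·366 = 0.
A monopolist chooses Q where MR = MC. MR = 297 − Q; setting this equal to 114 gives Q = 183 and P = 205.5.
Profit = (205.5 − 114)·183 = 16744.5.
Change in economic profit: 16744.5 − 0 = 16744.5.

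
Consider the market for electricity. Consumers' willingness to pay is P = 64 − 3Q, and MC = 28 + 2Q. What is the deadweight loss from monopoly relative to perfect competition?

Under competition P = MC: 64 − 3Q = 28 + 2Q ⇒ Q = 7.2, P = 42.4.
A monopolist chooses Q where MR = MC. MR = 64 − 6Q; setting this equal to 28 + 2Q gives Q = 4.5 and P = 50.5.
CS = ½·(64 − 42.4)·7.2 = 77.76; PS = (42.4·7.2 − 28·7.2 − ½·2·7.2²) = 51.84; TS = 129.6.
CS = ½·(64 − 50.5)·4.5 = 30.375; PS = (50.5·4.5 − 28·4.5 − ½·2·4.5²) = 81; TS = 111.375.
DWL = 129.6 − 111.375 = 18.225.

DWL = 18.225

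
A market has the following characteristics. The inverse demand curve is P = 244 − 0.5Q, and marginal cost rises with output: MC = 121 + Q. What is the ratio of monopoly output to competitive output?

A monopolist chooses Q where MR = MC. MR = 244 − Q; setting this equal to 121 + Q gives Q = 61.5 and P = 213.25.
Under competition P = MC: 244 − 0.5Q = 121 + Q ⇒ Q = 82, P = 203.
Ratio Q_m/Q_c = 61.5/82 = 0.75.

Q_m/Q_c = 0.75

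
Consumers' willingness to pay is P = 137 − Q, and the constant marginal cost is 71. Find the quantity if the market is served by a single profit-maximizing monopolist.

Q = 33

The monopolist equates marginal revenue to marginal cost: 137 − 2Q = 71, so Q = 33. From demand, P = 104.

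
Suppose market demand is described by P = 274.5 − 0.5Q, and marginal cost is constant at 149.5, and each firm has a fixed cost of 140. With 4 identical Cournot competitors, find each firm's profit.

π_i = 1110

In a 4-firm Cournot equilibrium, symmetry and the first-order condition give q = (274.5 − 149.5)/(2.5) = 50. So Q = 200 and P = 174.5.
Each firm's profit = (174.5 − 149.5)·50 − 140 = 1110.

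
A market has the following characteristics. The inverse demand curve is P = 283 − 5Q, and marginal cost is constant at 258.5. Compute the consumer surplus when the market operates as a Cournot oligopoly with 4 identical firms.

CS = 38.416

With 4 symmetric Cournot firms, each firm's FOC gives 283 − 25q = 258.5, so q = 0.98, Q = 4·0.98 = 3.92, and P = 263.4.
CS = ½·(283 − 263.4)·3.92 = 38.416.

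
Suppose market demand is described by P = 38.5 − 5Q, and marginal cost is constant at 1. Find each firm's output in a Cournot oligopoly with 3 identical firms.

q_i = 1.875

With 3 symmetric Cournot firms, each firm's FOC gives 38.5 − 20q = 1, so q = 1.875, Q = 3·1.875 = 5.625, and P = 10.375.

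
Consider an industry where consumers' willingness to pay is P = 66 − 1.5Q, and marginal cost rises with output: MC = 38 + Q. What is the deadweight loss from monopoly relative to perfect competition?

DWL = 22.05

Under competition P = MC: 66 − 1.5Q = 38 + Q ⇒ Q = 11.2, P = 49.2.
A monopolist chooses Q where MR = MC. MR = 66 − 3Q; setting this equal to 38 + Q gives Q = 7 and P = 55.5.
CS = ½·(66 − 49.2)·11.2 = 94.08; PS = (49.2·11.2 − 38·11.2 − ½·1·11.2²) = 62.72; TS = 156.8.
CS = ½·(66 − 55.5)·7 = 36.75; PS = (55.5·7 − 38·7 − ½·1·7²) = 98; TS = 134.75.
DWL = 156.8 − 134.75 = 22.05.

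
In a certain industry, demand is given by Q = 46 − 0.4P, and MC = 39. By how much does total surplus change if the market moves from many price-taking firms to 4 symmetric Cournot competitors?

Inverting demand: P = 115 − 2.5Q.
Competitive firms price at marginal cost: P = 39, giving Q = 30.4.
CS = ½·(115 − 39)·30.4 = 1155.2; PS = (39 − 39)·30.4 = 0; TS = 1155.2.
With 4 symmetric Cournot firms, each firm's FOC gives 115 − 12.5q = 39, so q = 6.08, Q = 4·6.08 = 24.32, and P = 54.2.
CS = ½·(115 − 54.2)·24.32 = 739.328; PS = (54.2 − 39)·24.32 = 369.664; TS = 1108.992.
Change in total surplus: 1108.992 − 1155.2 = −46.208.

TS falls by 46.208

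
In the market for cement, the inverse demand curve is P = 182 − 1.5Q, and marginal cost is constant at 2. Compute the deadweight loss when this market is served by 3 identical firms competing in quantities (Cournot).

DWL = 675

Under competition P = MC = 2, so Q = (182 − 2)/1.5 = 120.
With 3 symmetric Cournot firms, each firm's FOC gives 182 − 6q = 2, so q = 30, Q = 3·30 = 90, and P = 47.
DWL is the triangle between Q = 90 and Q = 120: ½·(120 − 90)·(47 − 2) = 675.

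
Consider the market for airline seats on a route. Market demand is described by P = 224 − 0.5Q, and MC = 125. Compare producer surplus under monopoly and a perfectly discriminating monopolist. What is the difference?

The monopolist equates marginal revenue to marginal cost: 224 − Q = 125, so Q = 99. From demand, P = 174.5.
PS = (174.5 − 125)·99 = 4900.5.
With perfect price discrimination, output is the efficient level Q = 198 (where demand meets MC), but every buyer pays their willingness to pay: CS = 0 and PS = total surplus.
PS = ½·(224 − 125)·198 = 9801.
Change in producer surplus: 9801 − 4900.5 = 4900.5.

PS rises by 4900.5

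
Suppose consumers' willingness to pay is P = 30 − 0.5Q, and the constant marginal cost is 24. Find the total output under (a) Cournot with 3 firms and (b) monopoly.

Cournot: Q = 9; Monopoly: Q = 6

Cournot with 3 identical firms: the symmetric best-response condition is 30 − 2q = 24. Each firm produces q = 3, total output Q = 9, price P = 25.5.
The monopolist equates marginal revenue to marginal cost: 30 − Q = 24, so Q = 6. From demand, P = 27.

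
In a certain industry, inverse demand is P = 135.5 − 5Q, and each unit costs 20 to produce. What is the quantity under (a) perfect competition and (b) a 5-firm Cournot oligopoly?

Competition: Q = 23.1; Cournot: Q = 19.25

Perfect competition: P = MC = 20, so 135.5 − 5Q = 20 and Q = 23.1.
In a 5-firm Cournot equilibrium, symmetry and the first-order condition give q = (135.5 − 20)/(30) = 3.85. So Q = 19.25 and P = 39.25.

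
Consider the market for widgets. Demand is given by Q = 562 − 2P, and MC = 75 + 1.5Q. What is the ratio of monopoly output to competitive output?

Inverting demand: P = 281 − 0.5Q.
A monopolist chooses Q where MR = MC. MR = 281 − Q; setting this equal to 75 + 1.5Q gives Q = 82.4 and P = 239.8.
Competitive equilibrium sets price equal to marginal cost: 281 − 0.5Q = 75 + 1.5Q, so Q = 103 and P = 229.5.
Ratio Q_m/Q_c = 82.4/103 = 0.8.

Q_m/Q_c = 0.8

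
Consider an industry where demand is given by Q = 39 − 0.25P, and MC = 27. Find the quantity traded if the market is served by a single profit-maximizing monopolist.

Inverting demand: P = 156 − 4Q.
The monopolist equates marginal revenue to marginal cost: 156 − 8Q = 27, so Q = 16.125. From demand, P = 91.5.

Q = 16.125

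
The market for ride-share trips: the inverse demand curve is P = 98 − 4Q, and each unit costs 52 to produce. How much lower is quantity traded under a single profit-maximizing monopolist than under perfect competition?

Perfect competition: P = MC = 52, so 98 − 4Q = 52 and Q = 11.5.
The monopolist equates marginal revenue to marginal cost: 98 − 8Q = 52, so Q = 5.75. From demand, P = 75.
Change in quantity traded: 5.75 − 11.5 = −5.75.

Quantity traded falls by 5.75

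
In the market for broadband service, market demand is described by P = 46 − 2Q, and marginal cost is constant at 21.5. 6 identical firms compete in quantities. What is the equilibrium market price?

P = 25

With 6 symmetric Cournot firms, each firm's FOC gives 46 − 14q = 21.5, so q = 1.75, Q = 6·1.75 = 10.5, and P = 25.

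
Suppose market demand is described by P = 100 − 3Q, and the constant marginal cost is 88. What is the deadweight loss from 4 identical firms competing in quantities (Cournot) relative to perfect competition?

Competitive firms price at marginal cost: P = 88, giving Q = 4.
In a 4-firm Cournot equilibrium, symmetry and the first-order condition give q = (100 − 88)/(15) = 0.8. So Q = 3.2 and P = 90.4.
DWL is the triangle between Q = 3.2 and Q = 4: ½·(4 − 3.2)·(90.4 − 88) = 0.96.

DWL = 0.96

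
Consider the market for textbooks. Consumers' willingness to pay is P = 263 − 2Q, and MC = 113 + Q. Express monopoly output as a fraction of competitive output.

A monopolist chooses Q where MR = MC. MR = 263 − 4Q; setting this equal to 113 + Q gives Q = 30 and P = 203.
Competitive equilibrium sets price equal to marginal cost: 263 − 2Q = 113 + Q, so Q = 50 and P = 163.
Ratio Q_m/Q_c = 30/50 = 0.6.

Q_m/Q_c = 0.6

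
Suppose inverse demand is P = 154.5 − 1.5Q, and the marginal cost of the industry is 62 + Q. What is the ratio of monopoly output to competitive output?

Q_m/Q_c = 0.625

A monopolist chooses Q where MR = MC. MR = 154.5 − 3Q; setting this equal to 62 + Q gives Q = 23.125 and P = 1917/16.
Competitive equilibrium sets price equal to marginal cost: 154.5 − 1.5Q = 62 + Q, so Q = 37 and P = 99.
Ratio Q_m/Q_c = 23.125/37 = 0.625.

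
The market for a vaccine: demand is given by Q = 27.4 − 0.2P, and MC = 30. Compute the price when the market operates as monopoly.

Inverting demand: P = 137 − 5Q.
The monopolist equates marginal revenue to marginal cost: 137 − 10Q = 30, so Q = 10.7. From demand, P = 83.5.

P = 83.5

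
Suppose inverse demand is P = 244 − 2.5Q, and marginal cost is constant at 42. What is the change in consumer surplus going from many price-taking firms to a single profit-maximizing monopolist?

Perfect competition: P = MC = 42, so 244 − 2.5Q = 42 and Q = 80.8.
CS = ½·(244 − 42)·80.8 = 8160.8.
The monopolist equates marginal revenue to marginal cost: 244 − 5Q = 42, so Q = 40.4. From demand, P = 143.
CS = ½·(244 − 143)·40.4 = 2040.2.
Change in consumer surplus: 2040.2 − 8160.8 = −6120.6.

CS falls by 6120.6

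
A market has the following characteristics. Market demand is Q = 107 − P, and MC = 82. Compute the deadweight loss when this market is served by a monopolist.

Inverting demand: P = 107 − Q.
Under competition P = MC = 82, so Q = (107 − 82)/1 = 25.
A monopolist chooses Q where MR = MC. MR = 107 − 2Q; setting this equal to 82 gives Q = 12.5 and P = 94.5.
DWL is the triangle between Q = 12.5 and Q = 25: ½·(25 − 12.5)·(94.5 − 82) = 78.125.

DWL = 78.125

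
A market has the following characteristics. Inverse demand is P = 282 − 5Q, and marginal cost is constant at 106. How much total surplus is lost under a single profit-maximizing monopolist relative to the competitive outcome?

Under competition P = MC = 106, so Q = (282 − 106)/5 = 35.2.
Monopoly sets MR = MC: 282 − 10Q = 106 ⇒ Q = 17.6, P = 282 − 5·17.6 = 194.
DWL is the triangle between Q = 17.6 and Q = 35.2: ½·(35.2 − 17.6)·(194 − 106) = 774.4.

DWL = 774.4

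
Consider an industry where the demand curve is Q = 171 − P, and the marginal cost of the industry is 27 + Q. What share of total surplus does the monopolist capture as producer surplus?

Inverting demand: P = 171 − Q.
Monopoly sets MR = MC: 171 − 2Q = 27 + Q ⇒ Q = 48, P = 171 − 48 = 123.
CS = ½·(171 − 123)·48 = 1152.
PS = P·Q − VC(Q) = 123·48 − (27·48 + ½·1·48²) = 3456.
Share captured = PS/TS = 3456/4608 = 0.75.

PS/TS = 0.75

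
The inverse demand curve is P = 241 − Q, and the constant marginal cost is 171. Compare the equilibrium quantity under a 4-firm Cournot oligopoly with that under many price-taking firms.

Cournot: Q = 56; Competition: Q = 70

With 4 symmetric Cournot firms, each firm's FOC gives 241 − 5q = 171, so q = 14, Q = 4·14 = 56, and P = 185.
Under competition P = MC = 171, so Q = (241 − 171)/1 = 70.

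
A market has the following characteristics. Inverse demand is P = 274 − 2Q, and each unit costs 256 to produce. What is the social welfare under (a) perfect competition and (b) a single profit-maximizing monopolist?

Perfect competition: P = MC = 256, so 274 − 2Q = 256 and Q = 9.
CS = ½·(274 − 256)·9 = 81; PS = (256 − 256)·9 = 0; TS = 81.
A monopolist chooses Q where MR = MC. MR = 274 − 4Q; setting this equal to 256 gives Q = 4.5 and P = 265.
CS = ½·(274 − 265)·4.5 = 20.25; PS = (265 − 256)·4.5 = 40.5; TS = 60.75.

Competition: TS = 81; Monopoly: TS = 60.75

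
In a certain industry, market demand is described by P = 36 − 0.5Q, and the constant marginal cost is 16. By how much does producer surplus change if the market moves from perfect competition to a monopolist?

PS rises by 200

Perfect competition: P = MC = 16, so 36 − 0.5Q = 16 and Q = 40.
PS = (16 − 16)·40 = 0.
The monopolist equates marginal revenue to marginal cost: 36 − Q = 16, so Q = 20. From demand, P = 26.
PS = (26 − 16)·20 = 200.
Change in producer surplus: 200 − 0 = 200.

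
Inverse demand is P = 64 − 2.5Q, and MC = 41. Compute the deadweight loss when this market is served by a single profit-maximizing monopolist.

Under competition P = MC = 41, so Q = (64 − 41)/2.5 = 9.2.
A monopolist chooses Q where MR = MC. MR = 64 − 5Q; setting this equal to 41 gives Q = 4.6 and P = 52.5.
DWL is the triangle between Q = 4.6 and Q = 9.2: ½·(9.2 − 4.6)·(52.5 − 41) = 26.45.

DWL = 26.45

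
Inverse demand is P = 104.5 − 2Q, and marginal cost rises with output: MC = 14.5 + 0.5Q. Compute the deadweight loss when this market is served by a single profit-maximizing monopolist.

DWL = 320

Under competition P = MC: 104.5 − 2Q = 14.5 + 0.5Q ⇒ Q = 36, P = 32.5.
A monopolist chooses Q where MR = MC. MR = 104.5 − 4Q; setting this equal to 14.5 + 0.5Q gives Q = 20 and P = 64.5.
CS = ½·(104.5 − 32.5)·36 = 1296; PS = (32.5·36 − 14.5·36 − ½·0.5·36²) = 324; TS = 1620.
CS = ½·(104.5 − 64.5)·20 = 400; PS = (64.5·20 − 14.5·20 − ½·0.5·20²) = 900; TS = 1300.
DWL = 1620 − 1300 = 320.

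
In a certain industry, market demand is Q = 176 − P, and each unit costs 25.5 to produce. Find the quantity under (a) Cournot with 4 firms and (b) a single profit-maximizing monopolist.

Cournot: Q = 120.4; Monopoly: Q = 75.25

Inverting demand: P = 176 − Q.
In a 4-firm Cournot equilibrium, symmetry and the first-order condition give q = (176 − 25.5)/(5) = 30.1. So Q = 120.4 and P = 55.6.
A monopolist chooses Q where MR = MC. MR = 176 − 2Q; setting this equal to 25.5 gives Q = 75.25 and P = 100.75.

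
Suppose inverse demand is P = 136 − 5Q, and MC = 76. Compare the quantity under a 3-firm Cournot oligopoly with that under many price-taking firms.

Cournot: Q = 9; Competition: Q = 12

In a 3-firm Cournot equilibrium, symmetry and the first-order condition give q = (136 − 76)/(20) = 3. So Q = 9 and P = 91.
Perfect competition: P = MC = 76, so 136 − 5Q = 76 and Q = 12.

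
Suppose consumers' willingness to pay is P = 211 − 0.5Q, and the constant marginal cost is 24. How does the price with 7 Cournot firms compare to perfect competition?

Cournot: P = 47.375; Competition: P = 24

With 7 symmetric Cournot firms, each firm's FOC gives 211 − 4q = 24, so q = 46.75, Q = 7·46.75 = 327.25, and P = 47.375.
Competitive firms price at marginal cost: P = 24, giving Q = 374.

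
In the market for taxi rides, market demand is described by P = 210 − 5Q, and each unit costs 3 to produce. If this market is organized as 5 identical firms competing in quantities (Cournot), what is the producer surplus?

In a 5-firm Cournot equilibrium, symmetry and the first-order condition give q = (210 − 3)/(30) = 6.9. So Q = 34.5 and P = 37.5.
PS = (37.5 − 3)·34.5 = 1190.25.

PS = 1190.25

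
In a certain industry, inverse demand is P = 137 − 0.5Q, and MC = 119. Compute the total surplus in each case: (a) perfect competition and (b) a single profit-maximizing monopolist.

Competition: TS = 324; Monopoly: TS = 243

Competitive firms price at marginal cost: P = 119, giving Q = 36.
CS = ½·(137 − 119)·36 = 324; PS = (119 − 119)·36 = 0; TS = 324.
Monopoly sets MR = MC: 137 − Q = 119 ⇒ Q = 18, P = 137 − 0.5·18 = 128.
CS = ½·(137 − 128)·18 = 81; PS = (128 − 119)·18 = 162; TS = 243.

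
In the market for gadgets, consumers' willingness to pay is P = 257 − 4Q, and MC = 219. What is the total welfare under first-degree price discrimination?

TS = 180.5

With perfect price discrimination, output is the efficient level Q = 9.5 (where demand meets MC), but every buyer pays their willingness to pay: CS = 0 and PS = total surplus.
TS = 180.5 (equal to competitive TS).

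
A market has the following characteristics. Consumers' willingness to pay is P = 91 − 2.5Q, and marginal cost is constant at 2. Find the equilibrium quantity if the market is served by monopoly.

The monopolist equates marginal revenue to marginal cost: 91 − 5Q = 2, so Q = 17.8. From demand, P = 46.5.

Q = 17.8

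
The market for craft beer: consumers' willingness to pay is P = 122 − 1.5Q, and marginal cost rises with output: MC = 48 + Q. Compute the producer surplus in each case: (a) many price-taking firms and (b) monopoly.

Competition: PS = 438.08; Monopoly: PS = 684.5

Competitive equilibrium sets price equal to marginal cost: 122 − 1.5Q = 48 + Q, so Q = 29.6 and P = 77.6.
PS = P·Q − VC(Q) = 77.6·29.6 − (48·29.6 + ½·1·29.6²) = 438.08.
Monopoly sets MR = MC: 122 − 3Q = 48 + Q ⇒ Q = 18.5, P = 122 − 1.5·18.5 = 94.25.
PS = P·Q − VC(Q) = 94.25·18.5 − (48·18.5 + ½·1·18.5²) = 684.5.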